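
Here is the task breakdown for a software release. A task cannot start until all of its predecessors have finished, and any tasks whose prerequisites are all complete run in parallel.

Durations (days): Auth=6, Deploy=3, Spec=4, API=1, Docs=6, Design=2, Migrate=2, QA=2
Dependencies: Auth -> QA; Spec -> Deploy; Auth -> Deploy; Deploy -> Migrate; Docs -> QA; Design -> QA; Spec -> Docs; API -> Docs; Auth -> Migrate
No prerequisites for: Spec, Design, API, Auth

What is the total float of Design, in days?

8

The longest chain is Spec→Docs→QA = 4+6+2 = 12; overall finish 12 days.
The longest chain containing Design totals 4 days.
Float = 12 − 4 = 8.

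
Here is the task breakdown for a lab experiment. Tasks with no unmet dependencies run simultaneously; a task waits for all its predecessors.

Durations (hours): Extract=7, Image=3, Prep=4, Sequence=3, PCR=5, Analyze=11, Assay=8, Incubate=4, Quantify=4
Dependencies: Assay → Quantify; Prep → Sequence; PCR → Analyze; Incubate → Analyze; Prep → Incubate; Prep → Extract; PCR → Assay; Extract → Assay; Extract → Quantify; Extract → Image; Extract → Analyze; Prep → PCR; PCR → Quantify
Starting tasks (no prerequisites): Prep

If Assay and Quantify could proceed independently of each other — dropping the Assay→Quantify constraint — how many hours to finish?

22

Original critical path: Prep→Extract→Assay→Quantify = 4+7+8+4 = 23 ⇒ 23 hours.
Without Assay→Quantify, Quantify's earliest start moves from 19 to 11.
The longest chain is now Prep→Extract→Analyze = 4+7+11 = 22, so the project takes 22 hours.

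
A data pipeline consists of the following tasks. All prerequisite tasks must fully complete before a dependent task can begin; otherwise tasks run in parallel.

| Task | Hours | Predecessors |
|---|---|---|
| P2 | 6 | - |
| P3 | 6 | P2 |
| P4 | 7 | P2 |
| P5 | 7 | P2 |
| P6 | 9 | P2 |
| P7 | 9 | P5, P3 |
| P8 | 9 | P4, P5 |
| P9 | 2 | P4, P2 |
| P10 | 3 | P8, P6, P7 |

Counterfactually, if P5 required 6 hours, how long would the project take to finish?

Critical path before the change: P2→P5→P7→P10 = 6+7+9+3 = 25 giving 25 hours.
Since P5 is critical, the -1 change carries straight to that chain (now 24 hours).
New critical path: P2→P4→P8→P10 = 6+7+9+3 = 25 ⇒ 25 hours.

25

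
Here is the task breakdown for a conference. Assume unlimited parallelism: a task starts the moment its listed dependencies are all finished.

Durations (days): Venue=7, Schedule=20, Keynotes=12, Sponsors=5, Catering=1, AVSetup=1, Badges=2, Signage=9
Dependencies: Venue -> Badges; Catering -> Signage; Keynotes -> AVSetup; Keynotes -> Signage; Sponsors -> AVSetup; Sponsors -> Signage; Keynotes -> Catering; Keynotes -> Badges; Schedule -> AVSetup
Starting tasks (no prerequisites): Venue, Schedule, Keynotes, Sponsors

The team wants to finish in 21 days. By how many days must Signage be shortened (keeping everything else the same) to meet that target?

Current finish: 22 days; target: 21.
Signage is on every critical path, so each day cut from Signage cuts the finish by one (this holds down to a finish of 21).
Need 22 − 21 = 1 day off Signage → Signage becomes 8 days, finish becomes 21.

1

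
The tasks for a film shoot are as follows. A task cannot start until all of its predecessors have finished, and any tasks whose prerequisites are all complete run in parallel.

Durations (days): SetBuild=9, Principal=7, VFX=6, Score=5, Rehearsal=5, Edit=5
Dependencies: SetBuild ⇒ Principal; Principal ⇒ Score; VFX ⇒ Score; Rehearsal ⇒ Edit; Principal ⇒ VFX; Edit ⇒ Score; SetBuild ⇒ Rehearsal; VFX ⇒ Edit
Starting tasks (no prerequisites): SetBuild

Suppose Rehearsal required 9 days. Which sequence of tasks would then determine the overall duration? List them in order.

SetBuild, Principal, VFX, Edit, Score

Critical path before the change: SetBuild→Principal→VFX→Edit→Score = 9+7+6+5+5 = 32 giving 32 days.
Rehearsal is off the critical path — its longest chain is 24 days, giving 8 of slack.
No other chain overtakes it, so the finish is 32 days.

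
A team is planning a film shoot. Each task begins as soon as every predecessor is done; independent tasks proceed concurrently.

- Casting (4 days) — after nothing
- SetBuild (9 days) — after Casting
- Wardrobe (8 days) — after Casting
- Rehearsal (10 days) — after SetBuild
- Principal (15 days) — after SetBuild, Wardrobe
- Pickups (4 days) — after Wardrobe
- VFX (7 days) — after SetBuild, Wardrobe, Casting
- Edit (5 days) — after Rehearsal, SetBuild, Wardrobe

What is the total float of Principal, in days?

0

Casting→SetBuild→Rehearsal→Edit = 4+9+10+5 = 28 sets the makespan at 28 days.
Longest path through Principal: 28 days (earliest finish 28, latest finish 28).
Slack of Principal = 13 − 13 = 0 days.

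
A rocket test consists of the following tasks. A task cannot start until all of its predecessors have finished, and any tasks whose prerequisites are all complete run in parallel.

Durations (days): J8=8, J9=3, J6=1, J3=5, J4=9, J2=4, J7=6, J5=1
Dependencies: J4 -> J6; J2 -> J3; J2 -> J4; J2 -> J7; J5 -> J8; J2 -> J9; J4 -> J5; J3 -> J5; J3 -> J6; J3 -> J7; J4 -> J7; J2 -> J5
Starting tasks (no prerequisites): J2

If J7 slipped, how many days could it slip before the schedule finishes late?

Critical path: J2→J4→J5→J8 = 4+9+1+8 = 22, so the finish is 22 days.
J7 finishes as early as 19 and must finish by 22.
Float = 22 − 19 = 3.

3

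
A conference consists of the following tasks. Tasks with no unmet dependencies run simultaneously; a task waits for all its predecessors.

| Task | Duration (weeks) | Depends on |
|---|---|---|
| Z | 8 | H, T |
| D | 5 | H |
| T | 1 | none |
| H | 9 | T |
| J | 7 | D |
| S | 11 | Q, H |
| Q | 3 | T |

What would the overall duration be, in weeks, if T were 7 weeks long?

28

Baseline: T→H→D→J = 1+9+5+7 = 22 → 22 weeks.
Since T is critical, the +6 change carries straight to that chain (now 28 weeks).
No other chain overtakes it, so the finish is 28 weeks.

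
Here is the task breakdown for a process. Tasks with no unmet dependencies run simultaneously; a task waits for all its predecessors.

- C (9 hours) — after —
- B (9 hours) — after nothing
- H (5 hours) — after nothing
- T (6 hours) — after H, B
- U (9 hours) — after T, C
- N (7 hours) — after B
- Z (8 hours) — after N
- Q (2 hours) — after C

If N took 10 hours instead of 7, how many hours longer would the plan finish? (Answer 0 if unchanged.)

Actual critical path: B→N→Z = 9+7+8 = 24 ⇒ 24 hours.
N lies on that path, so at 10 hours the path becomes 27 hours.
That remains the longest chain; total 27 hours.
Change in finish: 27 − 24 = +3 hours.

3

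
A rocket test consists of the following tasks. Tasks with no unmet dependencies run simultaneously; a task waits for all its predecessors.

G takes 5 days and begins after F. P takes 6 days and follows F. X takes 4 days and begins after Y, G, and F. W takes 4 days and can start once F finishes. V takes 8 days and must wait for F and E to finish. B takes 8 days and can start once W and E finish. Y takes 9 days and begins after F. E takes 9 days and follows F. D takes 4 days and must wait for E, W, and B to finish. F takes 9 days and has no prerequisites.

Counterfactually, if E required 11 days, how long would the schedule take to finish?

The binding path is F→E→B→D = 9+9+8+4 = 30; finish at 30 days.
E lies on that path, so at 11 days the path becomes 32 days.
That remains the longest chain; total 32 days.

32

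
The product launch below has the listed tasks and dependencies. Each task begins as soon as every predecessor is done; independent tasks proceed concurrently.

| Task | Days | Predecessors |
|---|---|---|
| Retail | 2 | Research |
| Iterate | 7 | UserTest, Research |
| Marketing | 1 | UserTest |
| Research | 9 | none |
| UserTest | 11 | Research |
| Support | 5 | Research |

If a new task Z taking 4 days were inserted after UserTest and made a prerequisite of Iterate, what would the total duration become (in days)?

31

Originally the product launch takes 27 days.
With Z inserted, Iterate now waits for max(UserTest, Research, Z).
New critical path: Research→UserTest→Z→Iterate = 9+11+4+7 = 31 ⇒ 31 days.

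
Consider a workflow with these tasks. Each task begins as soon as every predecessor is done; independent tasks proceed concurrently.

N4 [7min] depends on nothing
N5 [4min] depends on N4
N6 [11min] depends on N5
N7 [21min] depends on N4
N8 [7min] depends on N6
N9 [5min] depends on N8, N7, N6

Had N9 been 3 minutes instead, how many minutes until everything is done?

Baseline: N4→N5→N6→N8→N9 = 7+4+11+7+5 = 34 → 34 minutes.
N9 is on the critical path; changing it to 3 makes that path 32 minutes.
That remains the longest chain; total 32 minutes.

32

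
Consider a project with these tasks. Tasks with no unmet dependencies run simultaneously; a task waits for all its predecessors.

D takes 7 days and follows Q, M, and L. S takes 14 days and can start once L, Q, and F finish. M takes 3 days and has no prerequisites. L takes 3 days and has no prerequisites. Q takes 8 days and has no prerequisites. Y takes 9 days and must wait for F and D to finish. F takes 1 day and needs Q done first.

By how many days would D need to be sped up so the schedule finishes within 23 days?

Current finish: 24 days; target: 23.
D is on every critical path, so each day cut from D cuts the finish by one (this holds down to a finish of 23).
Need 24 − 23 = 1 day off D → D becomes 6 days, finish becomes 23.

1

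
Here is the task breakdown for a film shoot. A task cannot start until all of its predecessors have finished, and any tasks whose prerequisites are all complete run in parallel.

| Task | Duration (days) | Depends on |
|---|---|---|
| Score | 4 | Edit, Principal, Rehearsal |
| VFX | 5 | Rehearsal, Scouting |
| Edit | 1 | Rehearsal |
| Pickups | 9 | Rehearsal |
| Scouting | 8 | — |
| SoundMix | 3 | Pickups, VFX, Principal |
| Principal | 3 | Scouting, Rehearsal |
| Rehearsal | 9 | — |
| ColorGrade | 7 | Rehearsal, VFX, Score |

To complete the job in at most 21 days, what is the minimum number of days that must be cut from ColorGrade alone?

Current finish: 23 days; target: 21.
ColorGrade is on every critical path, so each day cut from ColorGrade cuts the finish by one (this holds down to a finish of 21).
Need 23 − 21 = 2 days off ColorGrade → ColorGrade becomes 5 days, finish becomes 21.

2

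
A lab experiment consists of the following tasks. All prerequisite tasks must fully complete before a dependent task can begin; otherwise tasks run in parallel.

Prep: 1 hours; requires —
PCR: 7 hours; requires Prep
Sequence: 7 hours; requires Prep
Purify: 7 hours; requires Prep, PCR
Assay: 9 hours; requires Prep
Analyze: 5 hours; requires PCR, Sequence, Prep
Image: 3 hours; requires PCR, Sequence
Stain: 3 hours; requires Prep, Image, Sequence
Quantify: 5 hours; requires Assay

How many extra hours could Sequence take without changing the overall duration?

Prep→PCR→Purify = 1+7+7 = 15 sets the makespan at 15 hours.
Sequence finishes as early as 8 and must finish by 9.
Slack of Sequence = 2 − 1 = 1 hour.

1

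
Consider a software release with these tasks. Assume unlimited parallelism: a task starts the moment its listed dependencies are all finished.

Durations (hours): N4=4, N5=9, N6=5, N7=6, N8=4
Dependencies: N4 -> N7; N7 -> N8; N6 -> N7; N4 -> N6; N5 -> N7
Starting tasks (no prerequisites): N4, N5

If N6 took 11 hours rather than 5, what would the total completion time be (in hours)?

25

Baseline: N4→N6→N7→N8 = 4+5+6+4 = 19 → 19 hours.
Since N6 is critical, the +6 change carries straight to that chain (now 25 hours).
No other chain overtakes it, so the finish is 25 hours.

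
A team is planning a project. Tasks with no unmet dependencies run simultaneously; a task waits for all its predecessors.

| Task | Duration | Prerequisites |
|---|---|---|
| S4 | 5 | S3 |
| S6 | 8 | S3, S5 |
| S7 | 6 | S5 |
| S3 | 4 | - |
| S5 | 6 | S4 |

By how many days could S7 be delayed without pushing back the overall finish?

2

Critical path: S3→S4→S5→S6 = 4+5+6+8 = 23, so the finish is 23 days.
Longest path through S7: 21 days (earliest finish 21, latest finish 23).
So S7 can slip 23 − 21 = 2 days.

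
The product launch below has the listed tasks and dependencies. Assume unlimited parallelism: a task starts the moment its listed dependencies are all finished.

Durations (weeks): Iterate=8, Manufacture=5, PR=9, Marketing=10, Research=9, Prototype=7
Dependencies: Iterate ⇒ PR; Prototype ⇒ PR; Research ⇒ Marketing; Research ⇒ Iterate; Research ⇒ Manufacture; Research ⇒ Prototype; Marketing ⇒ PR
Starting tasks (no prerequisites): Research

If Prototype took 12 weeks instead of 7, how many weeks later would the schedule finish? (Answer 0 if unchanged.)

As given, the longest chain is Research→Marketing→PR = 9+10+9 = 28, so the finish is 28 weeks.
Prototype has 3 weeks of float (longest path through it is 25).
New critical path: Research→Prototype→PR = 9+12+9 = 30 ⇒ 30 weeks.
Change in finish: 30 − 28 = +2 weeks.

2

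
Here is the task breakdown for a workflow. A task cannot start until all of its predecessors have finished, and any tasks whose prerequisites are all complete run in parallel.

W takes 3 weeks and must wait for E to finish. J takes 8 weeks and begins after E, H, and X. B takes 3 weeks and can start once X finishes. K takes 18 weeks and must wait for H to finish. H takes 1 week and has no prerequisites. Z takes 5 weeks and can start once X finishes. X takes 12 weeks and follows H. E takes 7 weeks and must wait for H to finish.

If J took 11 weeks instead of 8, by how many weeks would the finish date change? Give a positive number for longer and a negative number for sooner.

The binding path is H→X→J = 1+12+8 = 21; finish at 21 weeks.
Since J is critical, the +3 change carries straight to that chain (now 24 weeks).
No other chain overtakes it, so the finish is 24 weeks.
Change in finish: 24 − 21 = +3 weeks.

3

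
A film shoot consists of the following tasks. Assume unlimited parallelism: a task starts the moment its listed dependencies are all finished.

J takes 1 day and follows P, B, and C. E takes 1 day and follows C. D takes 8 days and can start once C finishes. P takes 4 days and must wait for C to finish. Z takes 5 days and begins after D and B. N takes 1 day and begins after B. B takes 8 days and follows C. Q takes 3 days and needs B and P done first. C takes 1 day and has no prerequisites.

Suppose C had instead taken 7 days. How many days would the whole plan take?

Baseline: C→D→Z = 1+8+5 = 14 → 14 days.
C is on the critical path; changing it to 7 makes that path 20 days.
The critical path is still C→D→Z; finish is now 20 days.

20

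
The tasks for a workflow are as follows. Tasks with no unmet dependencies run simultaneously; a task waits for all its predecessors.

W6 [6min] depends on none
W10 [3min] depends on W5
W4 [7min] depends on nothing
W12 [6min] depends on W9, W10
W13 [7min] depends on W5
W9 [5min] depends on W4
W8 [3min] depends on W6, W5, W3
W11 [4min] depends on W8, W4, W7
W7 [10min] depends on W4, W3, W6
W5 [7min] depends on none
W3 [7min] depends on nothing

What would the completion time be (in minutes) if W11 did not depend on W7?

Original critical path: W3→W7→W11 = 7+10+4 = 21 ⇒ 21 minutes.
Without W7→W11, W11's earliest start moves from 17 to 10.
The longest chain is now W4→W9→W12 = 7+5+6 = 18, so the plan takes 18 minutes.

18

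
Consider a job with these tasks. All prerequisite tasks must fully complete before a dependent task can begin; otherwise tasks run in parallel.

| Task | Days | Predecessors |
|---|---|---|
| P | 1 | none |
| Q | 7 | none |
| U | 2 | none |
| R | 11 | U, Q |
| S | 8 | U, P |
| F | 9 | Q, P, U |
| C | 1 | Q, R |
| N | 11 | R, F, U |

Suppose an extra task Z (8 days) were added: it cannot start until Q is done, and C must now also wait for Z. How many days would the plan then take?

29

Originally the plan takes 29 days.
With Z inserted, C now waits for max(Q, R, Z).
New critical path: Q→R→N = 7+11+11 = 29 ⇒ 29 days.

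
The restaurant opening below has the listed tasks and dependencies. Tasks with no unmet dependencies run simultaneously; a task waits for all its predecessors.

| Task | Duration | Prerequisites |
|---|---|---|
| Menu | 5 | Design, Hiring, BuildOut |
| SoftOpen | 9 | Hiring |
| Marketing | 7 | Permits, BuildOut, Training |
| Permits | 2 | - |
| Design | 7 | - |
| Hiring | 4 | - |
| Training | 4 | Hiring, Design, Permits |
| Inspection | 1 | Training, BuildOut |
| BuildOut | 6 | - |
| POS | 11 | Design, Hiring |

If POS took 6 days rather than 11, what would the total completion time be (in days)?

18

Critical path before the change: Design→POS = 7+11 = 18 giving 18 days.
POS is on the critical path; changing it to 6 makes that path 13 days.
The binding chain switches to Design→Training→Marketing = 7+4+7 = 18; finish 18 days.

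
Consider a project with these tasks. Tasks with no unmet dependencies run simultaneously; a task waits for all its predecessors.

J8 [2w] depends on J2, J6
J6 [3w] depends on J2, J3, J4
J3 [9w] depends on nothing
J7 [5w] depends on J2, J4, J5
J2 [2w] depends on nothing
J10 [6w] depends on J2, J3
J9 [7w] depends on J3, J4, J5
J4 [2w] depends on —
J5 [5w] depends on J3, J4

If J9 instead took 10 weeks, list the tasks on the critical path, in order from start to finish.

Critical path before the change: J3→J5→J9 = 9+5+7 = 21 giving 21 weeks.
Since J9 is critical, the +3 change carries straight to that chain (now 24 weeks).
The critical path is still J3→J5→J9; finish is now 24 weeks.

J3, J5, J9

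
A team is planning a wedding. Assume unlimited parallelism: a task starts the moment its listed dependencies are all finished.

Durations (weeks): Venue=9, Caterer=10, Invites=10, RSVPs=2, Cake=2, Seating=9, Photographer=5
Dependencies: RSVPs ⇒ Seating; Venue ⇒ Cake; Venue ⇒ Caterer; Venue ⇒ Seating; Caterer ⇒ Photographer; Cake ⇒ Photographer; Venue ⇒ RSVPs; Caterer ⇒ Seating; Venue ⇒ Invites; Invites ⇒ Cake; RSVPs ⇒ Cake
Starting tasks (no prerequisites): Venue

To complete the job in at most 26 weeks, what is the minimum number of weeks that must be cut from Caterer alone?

2

Current finish: 28 weeks; target: 26.
Caterer is on every critical path, so each week cut from Caterer cuts the finish by one (this holds down to a finish of 26).
Need 28 − 26 = 2 weeks off Caterer → Caterer becomes 8 weeks, finish becomes 26.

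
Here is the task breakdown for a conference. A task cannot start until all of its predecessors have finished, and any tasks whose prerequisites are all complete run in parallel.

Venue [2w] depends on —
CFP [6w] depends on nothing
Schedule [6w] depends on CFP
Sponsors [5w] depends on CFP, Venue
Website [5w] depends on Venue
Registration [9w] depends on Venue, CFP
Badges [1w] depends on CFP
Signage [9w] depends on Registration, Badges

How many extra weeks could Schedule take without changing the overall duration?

The longest chain is CFP→Registration→Signage = 6+9+9 = 24; overall finish 24 weeks.
Schedule finishes as early as 12 and must finish by 24.
Float = 24 − 12 = 12.

12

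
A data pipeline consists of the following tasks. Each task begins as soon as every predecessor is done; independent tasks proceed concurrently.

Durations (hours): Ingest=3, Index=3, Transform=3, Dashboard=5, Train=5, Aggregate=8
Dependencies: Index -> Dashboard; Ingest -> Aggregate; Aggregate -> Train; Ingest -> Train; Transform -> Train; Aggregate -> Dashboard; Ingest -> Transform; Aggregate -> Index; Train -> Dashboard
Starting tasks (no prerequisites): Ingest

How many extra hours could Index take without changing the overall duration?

2

Critical path: Ingest→Aggregate→Train→Dashboard = 3+8+5+5 = 21, so the finish is 21 hours.
The longest chain containing Index totals 19 hours.
Slack of Index = 13 − 11 = 2 hours.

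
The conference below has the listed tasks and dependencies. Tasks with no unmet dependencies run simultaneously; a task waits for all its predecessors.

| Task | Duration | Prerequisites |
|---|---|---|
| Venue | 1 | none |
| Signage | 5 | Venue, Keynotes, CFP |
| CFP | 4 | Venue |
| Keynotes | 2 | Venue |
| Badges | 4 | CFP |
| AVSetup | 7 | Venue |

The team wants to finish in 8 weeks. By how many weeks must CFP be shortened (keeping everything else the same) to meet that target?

2

Current finish: 10 weeks; target: 8.
CFP is on every critical path, so each week cut from CFP cuts the finish by one (this holds down to a finish of 8).
Need 10 − 8 = 2 weeks off CFP → CFP becomes 2 weeks, finish becomes 8.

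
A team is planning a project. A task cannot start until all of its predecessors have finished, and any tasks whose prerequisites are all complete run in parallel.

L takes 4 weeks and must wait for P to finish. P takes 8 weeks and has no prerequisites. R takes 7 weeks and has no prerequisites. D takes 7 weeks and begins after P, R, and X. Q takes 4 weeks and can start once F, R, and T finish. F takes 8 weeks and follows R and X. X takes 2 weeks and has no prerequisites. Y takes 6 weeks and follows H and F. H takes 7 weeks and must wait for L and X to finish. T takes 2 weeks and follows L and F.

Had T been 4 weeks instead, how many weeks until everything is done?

25

As given, the longest chain is P→L→H→Y = 8+4+7+6 = 25, so the finish is 25 weeks.
The longest path through T is only 21 weeks, so T has float 4.
No other chain overtakes it, so the finish is 25 weeks.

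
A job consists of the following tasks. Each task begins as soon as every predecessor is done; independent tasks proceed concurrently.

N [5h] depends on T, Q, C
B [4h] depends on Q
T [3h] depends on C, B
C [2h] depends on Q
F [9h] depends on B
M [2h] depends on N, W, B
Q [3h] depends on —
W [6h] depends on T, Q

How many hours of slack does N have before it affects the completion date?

Q→B→T→W→M = 3+4+3+6+2 = 18 sets the makespan at 18 hours.
Longest path through N: 17 hours (earliest finish 15, latest finish 16).
Float = 18 − 17 = 1.

1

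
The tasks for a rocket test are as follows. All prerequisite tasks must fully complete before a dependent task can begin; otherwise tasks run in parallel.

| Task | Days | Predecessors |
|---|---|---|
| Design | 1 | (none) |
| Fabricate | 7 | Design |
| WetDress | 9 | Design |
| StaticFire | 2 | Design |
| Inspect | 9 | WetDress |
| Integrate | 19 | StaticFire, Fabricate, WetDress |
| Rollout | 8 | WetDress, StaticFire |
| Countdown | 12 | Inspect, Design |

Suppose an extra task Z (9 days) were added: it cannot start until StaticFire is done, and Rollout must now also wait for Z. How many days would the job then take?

31

Originally the job takes 31 days.
With Z inserted, Rollout now waits for max(WetDress, StaticFire, Z).
New critical path: Design→WetDress→Inspect→Countdown = 1+9+9+12 = 31 ⇒ 31 days.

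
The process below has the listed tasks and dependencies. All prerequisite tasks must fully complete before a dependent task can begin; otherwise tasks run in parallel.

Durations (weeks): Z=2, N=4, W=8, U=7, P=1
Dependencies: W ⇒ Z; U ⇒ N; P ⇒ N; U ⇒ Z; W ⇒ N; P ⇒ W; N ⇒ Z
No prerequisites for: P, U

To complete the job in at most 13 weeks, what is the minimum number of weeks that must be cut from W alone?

Current finish: 15 weeks; target: 13.
W is on every critical path, so each week cut from W cuts the finish by one (this holds down to a finish of 13).
Need 15 − 13 = 2 weeks off W → W becomes 6 weeks, finish becomes 13.

2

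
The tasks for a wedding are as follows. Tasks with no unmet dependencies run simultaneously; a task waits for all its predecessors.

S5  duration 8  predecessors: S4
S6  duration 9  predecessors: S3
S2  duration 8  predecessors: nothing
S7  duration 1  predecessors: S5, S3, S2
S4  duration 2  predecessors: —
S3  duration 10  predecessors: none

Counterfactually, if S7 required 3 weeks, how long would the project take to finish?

As given, the longest chain is S3→S6 = 10+9 = 19, so the finish is 19 weeks.
S7 is off the critical path — its longest chain is 11 weeks, giving 8 of slack.
The critical path is still S3→S6; finish is now 19 weeks.

19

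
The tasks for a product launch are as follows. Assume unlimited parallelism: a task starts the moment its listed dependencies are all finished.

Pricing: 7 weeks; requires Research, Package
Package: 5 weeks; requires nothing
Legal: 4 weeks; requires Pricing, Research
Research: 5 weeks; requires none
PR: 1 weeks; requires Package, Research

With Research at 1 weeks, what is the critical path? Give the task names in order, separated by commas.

Actual critical path: Research→Pricing→Legal = 5+7+4 = 16 ⇒ 16 weeks.
Since Research is critical, the -4 change carries straight to that chain (now 12 weeks).
The binding chain switches to Package→Pricing→Legal = 5+7+4 = 16; finish 16 weeks.

Package, Pricing, Legal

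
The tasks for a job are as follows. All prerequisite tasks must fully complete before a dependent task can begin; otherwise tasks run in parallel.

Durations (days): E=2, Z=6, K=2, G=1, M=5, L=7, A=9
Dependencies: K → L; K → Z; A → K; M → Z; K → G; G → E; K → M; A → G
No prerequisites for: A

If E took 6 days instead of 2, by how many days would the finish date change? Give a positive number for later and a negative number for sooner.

0

Critical path before the change: A→K→M→Z = 9+2+5+6 = 22 giving 22 days.
The longest path through E is only 14 days, so E has float 8.
No other chain overtakes it, so the finish is 22 days.
Change in finish: 22 − 22 = +0 days.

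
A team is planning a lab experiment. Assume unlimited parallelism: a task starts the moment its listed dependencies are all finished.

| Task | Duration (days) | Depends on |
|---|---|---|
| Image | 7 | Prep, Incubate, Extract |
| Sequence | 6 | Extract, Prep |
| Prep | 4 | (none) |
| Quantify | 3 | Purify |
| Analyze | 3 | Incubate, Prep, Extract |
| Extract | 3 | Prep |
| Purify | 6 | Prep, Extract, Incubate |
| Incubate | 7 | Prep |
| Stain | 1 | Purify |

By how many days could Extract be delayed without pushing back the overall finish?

The longest chain is Prep→Incubate→Purify→Quantify = 4+7+6+3 = 20; overall finish 20 days.
Extract finishes as early as 7 and must finish by 11.
Float = 20 − 16 = 4.

4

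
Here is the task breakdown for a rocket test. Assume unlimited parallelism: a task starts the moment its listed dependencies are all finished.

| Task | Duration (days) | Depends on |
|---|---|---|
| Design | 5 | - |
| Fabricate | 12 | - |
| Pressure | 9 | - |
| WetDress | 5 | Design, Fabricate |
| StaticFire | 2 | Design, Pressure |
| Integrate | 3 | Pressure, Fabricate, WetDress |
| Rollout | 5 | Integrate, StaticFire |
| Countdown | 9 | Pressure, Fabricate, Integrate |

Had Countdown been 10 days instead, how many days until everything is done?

As given, the longest chain is Fabricate→WetDress→Integrate→Countdown = 12+5+3+9 = 29, so the finish is 29 days.
Countdown is on the critical path; changing it to 10 makes that path 30 days.
The critical path is still Fabricate→WetDress→Integrate→Countdown; finish is now 30 days.

30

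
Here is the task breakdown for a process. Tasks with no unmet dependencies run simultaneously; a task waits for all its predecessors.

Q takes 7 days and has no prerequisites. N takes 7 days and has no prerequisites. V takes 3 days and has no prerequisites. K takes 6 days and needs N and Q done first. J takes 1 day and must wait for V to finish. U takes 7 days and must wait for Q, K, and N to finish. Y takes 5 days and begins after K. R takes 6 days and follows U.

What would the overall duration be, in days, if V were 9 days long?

26

Actual critical path: Q→K→U→R = 7+6+7+6 = 26 ⇒ 26 days.
V is off the critical path — its longest chain is 4 days, giving 22 of slack.
That remains the longest chain; total 26 days.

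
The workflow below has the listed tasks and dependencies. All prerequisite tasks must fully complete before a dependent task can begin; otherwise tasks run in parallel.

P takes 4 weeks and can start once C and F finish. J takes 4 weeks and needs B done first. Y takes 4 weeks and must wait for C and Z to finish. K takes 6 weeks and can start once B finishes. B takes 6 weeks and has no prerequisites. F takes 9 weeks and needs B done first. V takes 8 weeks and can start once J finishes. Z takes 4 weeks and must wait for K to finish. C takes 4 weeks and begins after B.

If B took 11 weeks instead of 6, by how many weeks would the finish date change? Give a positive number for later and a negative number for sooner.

5

As given, the longest chain is B→K→Z→Y = 6+6+4+4 = 20, so the finish is 20 weeks.
B lies on that path, so at 11 weeks the path becomes 25 weeks.
That remains the longest chain; total 25 weeks.
Change in finish: 25 − 20 = +5 weeks.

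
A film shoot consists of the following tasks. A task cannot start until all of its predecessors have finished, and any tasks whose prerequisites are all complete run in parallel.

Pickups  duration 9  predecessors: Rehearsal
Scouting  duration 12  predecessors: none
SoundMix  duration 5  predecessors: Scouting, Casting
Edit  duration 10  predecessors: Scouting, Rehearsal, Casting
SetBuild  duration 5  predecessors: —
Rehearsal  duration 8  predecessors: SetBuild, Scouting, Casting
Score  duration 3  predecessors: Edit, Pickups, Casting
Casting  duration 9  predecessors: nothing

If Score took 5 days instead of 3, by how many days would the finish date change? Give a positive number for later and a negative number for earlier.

2

Baseline: Scouting→Rehearsal→Edit→Score = 12+8+10+3 = 33 → 33 days.
Score is on the critical path; changing it to 5 makes that path 35 days.
The critical path is still Scouting→Rehearsal→Edit→Score; finish is now 35 days.
Change in finish: 35 − 33 = +2 days.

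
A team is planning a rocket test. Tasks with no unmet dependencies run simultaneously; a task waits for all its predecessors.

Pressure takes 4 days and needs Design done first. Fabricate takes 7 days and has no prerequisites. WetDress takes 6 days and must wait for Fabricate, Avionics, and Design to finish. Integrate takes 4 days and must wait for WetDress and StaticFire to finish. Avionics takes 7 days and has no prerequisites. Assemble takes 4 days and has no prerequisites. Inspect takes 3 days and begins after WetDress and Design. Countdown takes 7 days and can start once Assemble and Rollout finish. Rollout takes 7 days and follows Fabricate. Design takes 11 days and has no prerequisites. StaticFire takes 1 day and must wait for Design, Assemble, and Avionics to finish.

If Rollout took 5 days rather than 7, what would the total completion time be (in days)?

Baseline: Fabricate→Rollout→Countdown = 7+7+7 = 21 → 21 days.
Rollout lies on that path, so at 5 days the path becomes 19 days.
New critical path: Design→WetDress→Integrate = 11+6+4 = 21 ⇒ 21 days.

21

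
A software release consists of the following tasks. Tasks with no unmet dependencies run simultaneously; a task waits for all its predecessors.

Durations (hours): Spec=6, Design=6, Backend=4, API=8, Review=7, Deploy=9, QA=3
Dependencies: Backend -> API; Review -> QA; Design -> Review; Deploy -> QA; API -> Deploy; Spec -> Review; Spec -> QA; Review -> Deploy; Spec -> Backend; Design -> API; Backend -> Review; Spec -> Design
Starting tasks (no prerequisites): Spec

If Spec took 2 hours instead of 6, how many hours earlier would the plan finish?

The binding path is Spec→Design→API→Deploy→QA = 6+6+8+9+3 = 32; finish at 32 hours.
Since Spec is critical, the -4 change carries straight to that chain (now 28 hours).
No other chain overtakes it, so the finish is 28 hours.
Change in finish: 28 − 32 = -4 hours.

4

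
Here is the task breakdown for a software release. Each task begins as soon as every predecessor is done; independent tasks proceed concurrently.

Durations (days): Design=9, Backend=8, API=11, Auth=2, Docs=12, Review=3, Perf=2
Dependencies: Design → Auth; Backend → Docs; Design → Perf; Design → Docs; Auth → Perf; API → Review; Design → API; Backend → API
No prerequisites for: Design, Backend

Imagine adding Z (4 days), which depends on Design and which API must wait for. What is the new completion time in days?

27

Originally the job takes 23 days.
With Z inserted, API now waits for max(Backend, Design, Z).
New critical path: Design→Z→API→Review = 9+4+11+3 = 27 ⇒ 27 days.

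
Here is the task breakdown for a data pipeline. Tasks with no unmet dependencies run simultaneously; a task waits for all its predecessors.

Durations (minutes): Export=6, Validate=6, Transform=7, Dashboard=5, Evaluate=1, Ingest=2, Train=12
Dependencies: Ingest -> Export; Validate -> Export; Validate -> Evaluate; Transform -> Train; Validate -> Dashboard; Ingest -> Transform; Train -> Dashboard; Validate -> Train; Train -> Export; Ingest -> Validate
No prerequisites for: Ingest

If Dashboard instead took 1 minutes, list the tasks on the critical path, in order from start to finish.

Ingest, Transform, Train, Export

Actual critical path: Ingest→Transform→Train→Export = 2+7+12+6 = 27 ⇒ 27 minutes.
Dashboard is off the critical path — its longest chain is 26 minutes, giving 1 of slack.
That remains the longest chain; total 27 minutes.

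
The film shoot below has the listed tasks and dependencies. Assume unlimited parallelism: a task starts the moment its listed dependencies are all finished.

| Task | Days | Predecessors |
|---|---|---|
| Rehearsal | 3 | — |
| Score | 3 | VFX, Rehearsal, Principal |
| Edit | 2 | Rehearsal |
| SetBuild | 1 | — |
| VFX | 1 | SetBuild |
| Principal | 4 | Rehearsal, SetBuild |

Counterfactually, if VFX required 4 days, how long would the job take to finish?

Critical path before the change: Rehearsal→Principal→Score = 3+4+3 = 10 giving 10 days.
The longest path through VFX is only 5 days, so VFX has float 5.
That remains the longest chain; total 10 days.

10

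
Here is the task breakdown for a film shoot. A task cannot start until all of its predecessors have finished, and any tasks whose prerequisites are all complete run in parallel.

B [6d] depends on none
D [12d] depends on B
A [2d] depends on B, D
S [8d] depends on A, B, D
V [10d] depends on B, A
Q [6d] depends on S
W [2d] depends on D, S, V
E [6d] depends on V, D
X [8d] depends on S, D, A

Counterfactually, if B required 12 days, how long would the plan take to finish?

42

The binding path is B→D→A→S→X = 6+12+2+8+8 = 36; finish at 36 days.
B lies on that path, so at 12 days the path becomes 42 days.
No other chain overtakes it, so the finish is 42 days.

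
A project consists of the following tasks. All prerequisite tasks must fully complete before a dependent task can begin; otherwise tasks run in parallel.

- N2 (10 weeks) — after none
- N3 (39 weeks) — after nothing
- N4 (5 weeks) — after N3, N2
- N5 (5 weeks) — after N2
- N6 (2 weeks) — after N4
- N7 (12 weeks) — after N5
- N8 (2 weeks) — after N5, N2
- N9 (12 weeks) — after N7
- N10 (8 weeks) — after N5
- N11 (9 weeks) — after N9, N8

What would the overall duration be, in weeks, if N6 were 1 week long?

48

Actual critical path: N2→N5→N7→N9→N11 = 10+5+12+12+9 = 48 ⇒ 48 weeks.
N6 is off the critical path — its longest chain is 46 weeks, giving 2 of slack.
No other chain overtakes it, so the finish is 48 weeks.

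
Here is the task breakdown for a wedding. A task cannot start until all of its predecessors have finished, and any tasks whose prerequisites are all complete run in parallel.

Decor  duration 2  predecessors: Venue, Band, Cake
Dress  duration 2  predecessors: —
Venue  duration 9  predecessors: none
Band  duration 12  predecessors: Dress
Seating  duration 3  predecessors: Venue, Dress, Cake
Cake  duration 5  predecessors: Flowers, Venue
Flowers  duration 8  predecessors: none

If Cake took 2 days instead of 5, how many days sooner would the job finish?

Critical path before the change: Venue→Cake→Seating = 9+5+3 = 17 giving 17 days.
Since Cake is critical, the -3 change carries straight to that chain (now 14 days).
Now Dress→Band→Decor = 2+12+2 = 16 is longest, so the finish becomes 16 days.
Change in finish: 16 − 17 = -1 days.

1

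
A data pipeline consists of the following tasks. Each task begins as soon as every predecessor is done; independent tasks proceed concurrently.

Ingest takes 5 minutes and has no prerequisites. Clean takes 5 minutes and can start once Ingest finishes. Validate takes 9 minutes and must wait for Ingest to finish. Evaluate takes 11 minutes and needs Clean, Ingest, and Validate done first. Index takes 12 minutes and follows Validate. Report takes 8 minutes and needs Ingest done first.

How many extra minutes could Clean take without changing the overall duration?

5

Ingest→Validate→Index = 5+9+12 = 26 sets the makespan at 26 minutes.
Longest path through Clean: 21 minutes (earliest finish 10, latest finish 15).
Slack of Clean = 10 − 5 = 5 minutes.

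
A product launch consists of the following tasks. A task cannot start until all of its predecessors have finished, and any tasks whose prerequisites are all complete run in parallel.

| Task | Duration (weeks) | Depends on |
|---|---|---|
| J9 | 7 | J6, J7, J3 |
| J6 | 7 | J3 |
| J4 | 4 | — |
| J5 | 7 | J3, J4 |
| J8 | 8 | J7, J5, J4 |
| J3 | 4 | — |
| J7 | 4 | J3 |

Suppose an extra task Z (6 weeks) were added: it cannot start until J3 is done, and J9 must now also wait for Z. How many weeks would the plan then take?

19

Originally the plan takes 19 weeks.
With Z inserted, J9 now waits for max(J6, J7, J3, Z).
New critical path: J3→J5→J8 = 4+7+8 = 19 ⇒ 19 weeks.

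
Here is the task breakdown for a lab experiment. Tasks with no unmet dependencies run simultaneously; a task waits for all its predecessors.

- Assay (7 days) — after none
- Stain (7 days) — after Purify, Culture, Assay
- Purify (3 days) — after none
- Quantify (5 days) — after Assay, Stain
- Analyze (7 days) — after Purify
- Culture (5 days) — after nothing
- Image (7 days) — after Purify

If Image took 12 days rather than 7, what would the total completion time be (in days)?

19

As given, the longest chain is Assay→Stain→Quantify = 7+7+5 = 19, so the finish is 19 days.
Image is off the critical path — its longest chain is 10 days, giving 9 of slack.
The critical path is still Assay→Stain→Quantify; finish is now 19 days.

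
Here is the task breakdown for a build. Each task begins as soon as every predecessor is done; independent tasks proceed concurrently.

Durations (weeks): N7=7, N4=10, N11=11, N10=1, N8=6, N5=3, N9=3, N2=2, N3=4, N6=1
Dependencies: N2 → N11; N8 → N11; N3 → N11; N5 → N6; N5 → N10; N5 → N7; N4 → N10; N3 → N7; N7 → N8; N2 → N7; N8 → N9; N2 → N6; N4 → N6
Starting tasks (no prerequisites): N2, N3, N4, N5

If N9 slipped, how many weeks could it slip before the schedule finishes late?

N3→N7→N8→N11 = 4+7+6+11 = 28 sets the makespan at 28 weeks.
N9 finishes as early as 20 and must finish by 28.
So N9 can slip 28 − 20 = 8 weeks.

8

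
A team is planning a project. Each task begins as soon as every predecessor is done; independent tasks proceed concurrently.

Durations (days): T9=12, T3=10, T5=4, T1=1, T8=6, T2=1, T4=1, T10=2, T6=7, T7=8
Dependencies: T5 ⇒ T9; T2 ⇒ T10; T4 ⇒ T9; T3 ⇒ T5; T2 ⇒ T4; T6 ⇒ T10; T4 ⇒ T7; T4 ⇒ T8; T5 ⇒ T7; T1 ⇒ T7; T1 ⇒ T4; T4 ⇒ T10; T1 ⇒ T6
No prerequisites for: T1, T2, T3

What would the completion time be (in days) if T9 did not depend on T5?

With the dependency in place, T3→T5→T9 = 10+4+12 = 26 sets the finish at 26 days.
Without T5→T9, T9's earliest start moves from 14 to 2.
The longest chain is now T3→T5→T7 = 10+4+8 = 22, so the project takes 22 days.

22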